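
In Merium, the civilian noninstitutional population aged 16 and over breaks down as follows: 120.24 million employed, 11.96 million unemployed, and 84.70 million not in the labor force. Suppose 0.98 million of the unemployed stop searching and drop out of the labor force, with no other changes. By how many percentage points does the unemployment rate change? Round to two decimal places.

Initially, labor force = 120.24 + 11.96 = 132.20 million, so u = 11.96/132.20 = 9.05%.
After the change, unemployed and labor force both fall by 0.98 → E = 120.24, U = 10.98, labor force = 131.22 million.
New unemployment rate = 10.98 / 131.22 = 8.37%.
Change = 8.37% − 9.05% = −0.68 percentage points.

The unemployment rate changes by −0.68 percentage points.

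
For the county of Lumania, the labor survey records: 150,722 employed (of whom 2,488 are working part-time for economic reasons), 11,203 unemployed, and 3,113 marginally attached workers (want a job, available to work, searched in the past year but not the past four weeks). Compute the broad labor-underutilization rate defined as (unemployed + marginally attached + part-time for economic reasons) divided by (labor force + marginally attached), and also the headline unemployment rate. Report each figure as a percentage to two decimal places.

Labor force = 150,722 + 11,203 = 161,925.
Numerator = 11,203 + 3,113 + 2,488 = 16,804.
Denominator = 161,925 + 3,113 = 165,038.
Broad rate = 16,804 / 165,038 = 10.18%.
Headline unemployment rate = 11,203 / 161,925 = 6.92%.

Broad underutilization rate ≈ 10.18%; headline unemployment rate ≈ 6.92%.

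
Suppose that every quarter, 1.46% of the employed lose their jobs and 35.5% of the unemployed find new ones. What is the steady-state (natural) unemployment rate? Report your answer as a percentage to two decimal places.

Steady-state unemployment rate ≈ 3.95%.

At steady state the flows balance: s·E = f·U, so U/(E+U) = s/(s+f).
u* = 1.46 / (1.46 + 35.5) = 1.46 / 36.96 = 3.95%.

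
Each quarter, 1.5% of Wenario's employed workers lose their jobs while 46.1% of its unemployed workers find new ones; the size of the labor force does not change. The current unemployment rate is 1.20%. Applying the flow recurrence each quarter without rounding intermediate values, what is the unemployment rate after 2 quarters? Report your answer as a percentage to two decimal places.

Unemployment rate after two quarters ≈ 2.62%.

With a fixed labor force, u_{t+1} = u_t + s·(1−u_t) − f·u_t = u_t·(1−s−f) + s.
Here 1−s−f = 0.524 and s = 0.015.
u_1 = 0.012000 × 0.524 + 0.015 = 0.021288.
u_2 = 0.021288 × 0.524 + 0.015 = 0.026155.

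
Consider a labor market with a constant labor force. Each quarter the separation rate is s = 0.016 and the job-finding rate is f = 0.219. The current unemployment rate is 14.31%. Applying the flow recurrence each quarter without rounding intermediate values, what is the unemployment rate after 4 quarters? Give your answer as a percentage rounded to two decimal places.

With a fixed labor force, u_{t+1} = u_t + s·(1−u_t) − f·u_t = u_t·(1−s−f) + s.
Here 1−s−f = 0.765 and s = 0.016.
u_1 = 0.143100 × 0.765 + 0.016 = 0.125472.
u_2 = 0.125472 × 0.765 + 0.016 = 0.111986.
u_3 = 0.111986 × 0.765 + 0.016 = 0.101669.
u_4 = 0.101669 × 0.765 + 0.016 = 0.093777.

Unemployment rate after four quarters ≈ 9.38%.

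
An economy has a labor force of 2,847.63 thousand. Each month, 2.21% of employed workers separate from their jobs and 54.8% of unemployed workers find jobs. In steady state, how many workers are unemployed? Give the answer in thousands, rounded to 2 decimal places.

Steady-state unemployment rate u* = s/(s+f) = 2.21/(2.21+54.8) = 0.038765.
Unemployed = u* × labor force = 0.038765 × 2,847.63 ≈ 110.39 thousand.

About 110.39 thousand are unemployed in steady state.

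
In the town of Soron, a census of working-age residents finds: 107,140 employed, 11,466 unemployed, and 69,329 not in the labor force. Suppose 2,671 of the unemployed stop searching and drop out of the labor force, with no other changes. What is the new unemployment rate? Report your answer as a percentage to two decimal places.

New unemployment rate ≈ 7.59%.

Initially, labor force = 107,140 + 11,466 = 118,606, so u = 11,466/118,606 = 9.67%.
After the change, unemployed and labor force both fall by 2,671 → E = 107,140, U = 8,795, labor force = 115,935.
New unemployment rate = 8,795 / 115,935 = 7.59%.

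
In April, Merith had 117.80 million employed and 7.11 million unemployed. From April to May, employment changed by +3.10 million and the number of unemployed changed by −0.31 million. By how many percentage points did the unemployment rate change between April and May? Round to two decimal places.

April: labor force = 117.80 + 7.11 = 124.91; u = 7.11/124.91 = 5.69%.
May: labor force = 120.90 + 6.80 = 127.70; u = 6.80/127.70 = 5.32%.
Change = 5.32% − 5.69% = −0.37 pp.

The unemployment rate changed by −0.37 percentage points.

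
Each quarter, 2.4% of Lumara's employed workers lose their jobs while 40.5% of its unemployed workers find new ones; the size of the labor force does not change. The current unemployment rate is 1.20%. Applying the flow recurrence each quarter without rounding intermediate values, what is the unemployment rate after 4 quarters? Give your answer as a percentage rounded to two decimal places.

With a fixed labor force, u_{t+1} = u_t + s·(1−u_t) − f·u_t = u_t·(1−s−f) + s.
Here 1−s−f = 0.571 and s = 0.024.
u_1 = 0.012000 × 0.571 + 0.024 = 0.030852.
u_2 = 0.030852 × 0.571 + 0.024 = 0.041616.
u_3 = 0.041616 × 0.571 + 0.024 = 0.047763.
u_4 = 0.047763 × 0.571 + 0.024 = 0.051273.

Unemployment rate after four quarters ≈ 5.13%.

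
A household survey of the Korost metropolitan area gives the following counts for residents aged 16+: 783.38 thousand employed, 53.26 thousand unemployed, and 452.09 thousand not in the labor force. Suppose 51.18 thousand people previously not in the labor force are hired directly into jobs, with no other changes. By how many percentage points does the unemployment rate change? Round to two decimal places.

Initially, labor force = 783.38 + 53.26 = 836.64 thousand, so u = 53.26/836.64 = 6.37%.
After the change, employed and labor force both rise by 51.18; unemployed unchanged → E = 834.56, U = 53.26, labor force = 887.82 thousand.
New unemployment rate = 53.26 / 887.82 = 6.00%.
Change = 6.00% − 6.37% = −0.37 percentage points.

The unemployment rate changes by −0.37 percentage points.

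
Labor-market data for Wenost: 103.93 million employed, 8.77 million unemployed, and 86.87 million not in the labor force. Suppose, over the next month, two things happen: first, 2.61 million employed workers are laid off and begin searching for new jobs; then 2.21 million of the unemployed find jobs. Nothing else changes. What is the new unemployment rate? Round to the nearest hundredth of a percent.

New unemployment rate ≈ 8.14%.

Initially, labor force = 103.93 + 8.77 = 112.70 million, so u = 8.77/112.70 = 7.78%.
After the first change, employed falls and unemployed rises by 2.61; labor force unchanged → E = 101.32, U = 11.38, labor force = 112.70 million.
After the second change, unemployed falls and employed rises by 2.21; labor force unchanged → E = 103.53, U = 9.17, labor force = 112.70 million.
New unemployment rate = 9.17 / 112.70 = 8.14%.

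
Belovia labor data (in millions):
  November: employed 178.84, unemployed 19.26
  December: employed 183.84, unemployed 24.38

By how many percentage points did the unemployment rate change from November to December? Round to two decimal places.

The unemployment rate changed by +1.99 percentage points.

November: labor force = 178.84 + 19.26 = 198.10; u = 19.26/198.10 = 9.72%.
December: labor force = 183.84 + 24.38 = 208.22; u = 24.38/208.22 = 11.71%.
Change = 11.71% − 9.72% = +1.99 pp.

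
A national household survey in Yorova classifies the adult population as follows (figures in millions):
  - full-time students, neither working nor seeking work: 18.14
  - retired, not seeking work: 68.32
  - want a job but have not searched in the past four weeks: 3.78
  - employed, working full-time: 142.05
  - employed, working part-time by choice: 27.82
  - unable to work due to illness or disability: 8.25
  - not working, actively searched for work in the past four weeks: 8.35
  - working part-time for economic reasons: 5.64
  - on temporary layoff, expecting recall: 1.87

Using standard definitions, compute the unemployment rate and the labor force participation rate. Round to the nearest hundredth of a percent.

Unemployment rate ≈ 5.50%; labor force participation rate ≈ 65.35%.

Employed = 142.05 + 27.82 + 5.64 = 175.51 million (anyone who worked, including part-time for economic reasons, counts as employed).
Unemployed = 8.35 + 1.87 = 10.22 million (jobless and actively searching, or on temporary layoff).
Labor force = 175.51 + 10.22 = 185.73 million.
Not in labor force = 18.14 + 68.32 + 3.78 + 8.25 = 98.49 million (those not working and not actively searching are outside the labor force — including those who want a job but have given up searching).
Civilian working-age population = 185.73 + 98.49 = 284.22 million.
Unemployment rate = 10.22 / 185.73 = 5.50%.
Labor force participation rate = 185.73 / 284.22 = 65.35%.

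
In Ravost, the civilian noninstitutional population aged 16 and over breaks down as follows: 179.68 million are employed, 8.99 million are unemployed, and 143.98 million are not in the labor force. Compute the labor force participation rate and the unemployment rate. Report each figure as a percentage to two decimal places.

Labor force = employed + unemployed = 179.68 + 8.99 = 188.67 million.
Working-age population = 188.67 + 143.98 = 332.65 million.
Unemployment rate = 8.99 / 188.67 = 4.76%.
Labor force participation rate = 188.67 / 332.65 = 56.72%.

Labor force participation rate ≈ 56.72%; unemployment rate ≈ 4.76%.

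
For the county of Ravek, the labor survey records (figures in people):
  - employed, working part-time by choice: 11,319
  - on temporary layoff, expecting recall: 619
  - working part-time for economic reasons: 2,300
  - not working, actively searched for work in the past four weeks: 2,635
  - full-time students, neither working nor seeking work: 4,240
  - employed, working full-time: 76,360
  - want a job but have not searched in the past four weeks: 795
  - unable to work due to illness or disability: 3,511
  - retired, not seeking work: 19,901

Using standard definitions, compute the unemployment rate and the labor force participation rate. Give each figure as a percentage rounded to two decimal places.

Unemployment rate ≈ 3.49%; labor force participation rate ≈ 76.62%.

Employed = 11,319 + 2,300 + 76,360 = 89,979 (anyone who worked, including part-time for economic reasons, counts as employed).
Unemployed = 619 + 2,635 = 3,254 (jobless and actively searching, or on temporary layoff).
Labor force = 89,979 + 3,254 = 93,233.
Not in labor force = 4,240 + 795 + 3,511 + 19,901 = 28,447 (those not working and not actively searching are outside the labor force — including those who want a job but have given up searching).
Civilian working-age population = 93,233 + 28,447 = 121,680.
Unemployment rate = 3,254 / 93,233 = 3.49%.
Labor force participation rate = 93,233 / 121,680 = 76.62%.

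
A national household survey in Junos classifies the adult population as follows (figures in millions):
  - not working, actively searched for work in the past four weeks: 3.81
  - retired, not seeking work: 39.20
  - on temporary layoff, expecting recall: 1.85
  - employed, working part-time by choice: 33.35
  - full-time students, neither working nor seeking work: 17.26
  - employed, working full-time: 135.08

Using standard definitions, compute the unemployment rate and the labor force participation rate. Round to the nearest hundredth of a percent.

Unemployment rate ≈ 3.25%; labor force participation rate ≈ 75.51%.

Employed = 33.35 + 135.08 = 168.43 million.
Unemployed = 3.81 + 1.85 = 5.66 million (jobless and actively searching, or on temporary layoff).
Labor force = 168.43 + 5.66 = 174.09 million.
Not in labor force = 39.20 + 17.26 = 56.46 million (those not working and not actively searching are outside the labor force).
Civilian working-age population = 174.09 + 56.46 = 230.55 million.
Unemployment rate = 5.66 / 174.09 = 3.25%.
Labor force participation rate = 174.09 / 230.55 = 75.51%.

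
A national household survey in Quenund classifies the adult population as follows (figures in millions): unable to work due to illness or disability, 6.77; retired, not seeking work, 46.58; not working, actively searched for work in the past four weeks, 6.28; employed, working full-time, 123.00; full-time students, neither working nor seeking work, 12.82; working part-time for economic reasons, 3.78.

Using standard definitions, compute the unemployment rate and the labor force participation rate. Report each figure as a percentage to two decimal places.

Unemployment rate ≈ 4.72%; labor force participation rate ≈ 66.79%.

Employed = 123.00 + 3.78 = 126.78 million (anyone who worked, including part-time for economic reasons, counts as employed).
Unemployed = 6.28 million.
Labor force = 126.78 + 6.28 = 133.06 million.
Not in labor force = 6.77 + 46.58 + 12.82 = 66.17 million (those not working and not actively searching are outside the labor force).
Civilian working-age population = 133.06 + 66.17 = 199.23 million.
Unemployment rate = 6.28 / 133.06 = 4.72%.
Labor force participation rate = 133.06 / 199.23 = 66.79%.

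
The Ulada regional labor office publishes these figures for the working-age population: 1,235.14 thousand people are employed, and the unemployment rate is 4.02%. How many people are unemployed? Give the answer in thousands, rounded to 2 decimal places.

Let U be the number unemployed. The labor force is E + U, and U/(E+U) = 0.0402.
So U = 0.0402 × 1,235.14 / (1 − 0.0402) = 49.6526 / 0.9598 ≈ 51.73 thousand.

About 51.73 thousand are unemployed.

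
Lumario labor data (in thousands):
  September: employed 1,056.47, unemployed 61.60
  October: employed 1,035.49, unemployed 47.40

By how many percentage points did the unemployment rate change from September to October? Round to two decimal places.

The unemployment rate changed by −1.13 percentage points.

September: labor force = 1,056.47 + 61.60 = 1,118.07; u = 61.60/1,118.07 = 5.51%.
October: labor force = 1,035.49 + 47.40 = 1,082.89; u = 47.40/1,082.89 = 4.38%.
Change = 4.38% − 5.51% = −1.13 pp.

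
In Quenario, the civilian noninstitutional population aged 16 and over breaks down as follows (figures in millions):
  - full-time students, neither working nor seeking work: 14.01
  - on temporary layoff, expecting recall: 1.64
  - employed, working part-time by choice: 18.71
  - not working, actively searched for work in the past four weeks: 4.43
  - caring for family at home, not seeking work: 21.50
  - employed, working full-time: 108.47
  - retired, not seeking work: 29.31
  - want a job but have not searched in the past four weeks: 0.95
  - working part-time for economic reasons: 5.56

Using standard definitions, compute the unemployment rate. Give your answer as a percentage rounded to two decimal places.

Employed = 18.71 + 108.47 + 5.56 = 132.74 million (anyone who worked, including part-time for economic reasons, counts as employed).
Unemployed = 1.64 + 4.43 = 6.07 million (jobless and actively searching, or on temporary layoff).
Labor force = 132.74 + 6.07 = 138.81 million.
Unemployment rate = 6.07 / 138.81 = 4.37%.

Unemployment rate ≈ 4.37%.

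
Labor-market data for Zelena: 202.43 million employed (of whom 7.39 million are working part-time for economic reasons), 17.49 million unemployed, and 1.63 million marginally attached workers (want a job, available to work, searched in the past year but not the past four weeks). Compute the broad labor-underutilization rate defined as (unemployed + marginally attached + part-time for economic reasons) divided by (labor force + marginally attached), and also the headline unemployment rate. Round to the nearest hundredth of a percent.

Labor force = 202.43 + 17.49 = 219.92 million.
Numerator = 17.49 + 1.63 + 7.39 = 26.51 million.
Denominator = 219.92 + 1.63 = 221.55 million.
Broad rate = 26.51 / 221.55 = 11.97%.
Headline unemployment rate = 17.49 / 219.92 = 7.95%.

Broad underutilization rate ≈ 11.97%; headline unemployment rate ≈ 7.95%.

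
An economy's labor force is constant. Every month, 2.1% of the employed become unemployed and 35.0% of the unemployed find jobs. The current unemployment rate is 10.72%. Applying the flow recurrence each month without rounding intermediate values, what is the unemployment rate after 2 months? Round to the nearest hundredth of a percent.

Unemployment rate after two months ≈ 7.66%.

With a fixed labor force, u_{t+1} = u_t + s·(1−u_t) − f·u_t = u_t·(1−s−f) + s.
Here 1−s−f = 0.629 and s = 0.021.
u_1 = 0.107200 × 0.629 + 0.021 = 0.088429.
u_2 = 0.088429 × 0.629 + 0.021 = 0.076622.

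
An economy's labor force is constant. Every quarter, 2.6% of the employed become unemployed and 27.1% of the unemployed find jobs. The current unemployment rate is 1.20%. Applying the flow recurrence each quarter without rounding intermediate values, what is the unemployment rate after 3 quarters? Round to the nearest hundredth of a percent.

Unemployment rate after three quarters ≈ 6.13%.

With a fixed labor force, u_{t+1} = u_t + s·(1−u_t) − f·u_t = u_t·(1−s−f) + s.
Here 1−s−f = 0.703 and s = 0.026.
u_1 = 0.012000 × 0.703 + 0.026 = 0.034436.
u_2 = 0.034436 × 0.703 + 0.026 = 0.050209.
u_3 = 0.050209 × 0.703 + 0.026 = 0.061297.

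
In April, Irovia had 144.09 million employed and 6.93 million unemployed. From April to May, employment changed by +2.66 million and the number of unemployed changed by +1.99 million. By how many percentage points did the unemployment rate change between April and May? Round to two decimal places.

The unemployment rate changed by +1.14 percentage points.

April: labor force = 144.09 + 6.93 = 151.02; u = 6.93/151.02 = 4.59%.
May: labor force = 146.75 + 8.92 = 155.67; u = 8.92/155.67 = 5.73%.
Change = 5.73% − 4.59% = +1.14 pp.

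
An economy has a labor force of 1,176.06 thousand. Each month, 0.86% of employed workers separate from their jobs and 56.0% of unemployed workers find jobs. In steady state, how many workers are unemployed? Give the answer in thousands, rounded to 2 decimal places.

About 17.79 thousand are unemployed in steady state.

Steady-state unemployment rate u* = s/(s+f) = 0.86/(0.86+56.0) = 0.015125.
Unemployed = u* × labor force = 0.015125 × 1,176.06 ≈ 17.79 thousand.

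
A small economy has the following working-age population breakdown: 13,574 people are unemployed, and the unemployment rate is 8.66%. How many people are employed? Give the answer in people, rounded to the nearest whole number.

About 143,170 are employed.

Labor force = U / u = 13,574 / 0.0866 ≈ 156,744.
Employed = labor force − unemployed = 156,744 − 13,574 = 143,170.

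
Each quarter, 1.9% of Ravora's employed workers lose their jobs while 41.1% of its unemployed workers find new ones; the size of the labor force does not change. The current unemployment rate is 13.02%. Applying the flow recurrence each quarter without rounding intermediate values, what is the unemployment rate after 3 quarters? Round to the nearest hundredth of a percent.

Unemployment rate after three quarters ≈ 6.01%.

With a fixed labor force, u_{t+1} = u_t + s·(1−u_t) − f·u_t = u_t·(1−s−f) + s.
Here 1−s−f = 0.570 and s = 0.019.
u_1 = 0.130200 × 0.570 + 0.019 = 0.093214.
u_2 = 0.093214 × 0.570 + 0.019 = 0.072132.
u_3 = 0.072132 × 0.570 + 0.019 = 0.060115.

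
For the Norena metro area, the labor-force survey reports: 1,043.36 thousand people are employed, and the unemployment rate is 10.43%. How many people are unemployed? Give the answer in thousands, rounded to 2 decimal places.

About 121.49 thousand are unemployed.

Let U be the number unemployed. The labor force is E + U, and U/(E+U) = 0.1043.
So U = 0.1043 × 1,043.36 / (1 − 0.1043) = 108.8224 / 0.8957 ≈ 121.49 thousand.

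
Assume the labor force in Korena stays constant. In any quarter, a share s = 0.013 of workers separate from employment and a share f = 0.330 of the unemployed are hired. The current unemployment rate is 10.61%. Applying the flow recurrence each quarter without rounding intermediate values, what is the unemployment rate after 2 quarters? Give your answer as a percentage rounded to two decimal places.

Unemployment rate after two quarters ≈ 6.73%.

With a fixed labor force, u_{t+1} = u_t + s·(1−u_t) − f·u_t = u_t·(1−s−f) + s.
Here 1−s−f = 0.657 and s = 0.013.
u_1 = 0.106100 × 0.657 + 0.013 = 0.082708.
u_2 = 0.082708 × 0.657 + 0.013 = 0.067339.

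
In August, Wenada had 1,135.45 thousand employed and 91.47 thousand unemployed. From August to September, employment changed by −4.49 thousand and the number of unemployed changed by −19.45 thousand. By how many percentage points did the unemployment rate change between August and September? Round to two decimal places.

August: labor force = 1,135.45 + 91.47 = 1,226.92; u = 91.47/1,226.92 = 7.46%.
September: labor force = 1,130.96 + 72.02 = 1,202.98; u = 72.02/1,202.98 = 5.99%.
Change = 5.99% − 7.46% = −1.47 pp.

The unemployment rate changed by −1.47 percentage points.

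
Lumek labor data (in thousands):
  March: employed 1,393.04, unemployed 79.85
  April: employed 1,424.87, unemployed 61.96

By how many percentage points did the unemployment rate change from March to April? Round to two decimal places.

March: labor force = 1,393.04 + 79.85 = 1,472.89; u = 79.85/1,472.89 = 5.42%.
April: labor force = 1,424.87 + 61.96 = 1,486.83; u = 61.96/1,486.83 = 4.17%.
Change = 4.17% − 5.42% = −1.25 pp.

The unemployment rate changed by −1.25 percentage points.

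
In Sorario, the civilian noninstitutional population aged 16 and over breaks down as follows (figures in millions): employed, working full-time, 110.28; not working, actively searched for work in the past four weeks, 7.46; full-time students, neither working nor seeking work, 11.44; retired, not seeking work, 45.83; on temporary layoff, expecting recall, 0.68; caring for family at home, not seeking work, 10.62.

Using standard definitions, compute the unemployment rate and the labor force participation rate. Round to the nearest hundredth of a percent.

Unemployment rate ≈ 6.87%; labor force participation rate ≈ 63.56%.

Employed = 110.28 million.
Unemployed = 7.46 + 0.68 = 8.14 million (jobless and actively searching, or on temporary layoff).
Labor force = 110.28 + 8.14 = 118.42 million.
Not in labor force = 11.44 + 45.83 + 10.62 = 67.89 million (those not working and not actively searching are outside the labor force).
Civilian working-age population = 118.42 + 67.89 = 186.31 million.
Unemployment rate = 8.14 / 118.42 = 6.87%.
Labor force participation rate = 118.42 / 186.31 = 63.56%.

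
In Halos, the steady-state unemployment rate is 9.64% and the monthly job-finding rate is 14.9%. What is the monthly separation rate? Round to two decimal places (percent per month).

From u* = s/(s+f): s = u·f/(1−u).
s = 0.0964 × 14.9 / (1 − 0.0964) = 1.4364 / 0.9036 ≈ 1.59% per month.

Separation rate ≈ 1.59% per month.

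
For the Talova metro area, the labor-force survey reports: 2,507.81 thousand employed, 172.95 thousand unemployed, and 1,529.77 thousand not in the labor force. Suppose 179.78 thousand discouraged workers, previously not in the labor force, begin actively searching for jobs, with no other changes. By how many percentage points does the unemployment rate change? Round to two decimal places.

The unemployment rate changes by +5.88 percentage points.

Initially, labor force = 2,507.81 + 172.95 = 2,680.76 thousand, so u = 172.95/2,680.76 = 6.45%.
After the change, unemployed and labor force both rise by 179.78 → E = 2,507.81, U = 352.73, labor force = 2,860.54 thousand.
New unemployment rate = 352.73 / 2,860.54 = 12.33%.
Change = 12.33% − 6.45% = +5.88 percentage points.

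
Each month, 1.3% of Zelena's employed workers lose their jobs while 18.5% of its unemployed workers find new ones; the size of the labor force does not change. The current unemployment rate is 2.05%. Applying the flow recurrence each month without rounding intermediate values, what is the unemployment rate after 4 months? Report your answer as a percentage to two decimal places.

With a fixed labor force, u_{t+1} = u_t + s·(1−u_t) − f·u_t = u_t·(1−s−f) + s.
Here 1−s−f = 0.802 and s = 0.013.
u_1 = 0.020500 × 0.802 + 0.013 = 0.029441.
u_2 = 0.029441 × 0.802 + 0.013 = 0.036612.
u_3 = 0.036612 × 0.802 + 0.013 = 0.042363.
u_4 = 0.042363 × 0.802 + 0.013 = 0.046975.

Unemployment rate after four months ≈ 4.70%.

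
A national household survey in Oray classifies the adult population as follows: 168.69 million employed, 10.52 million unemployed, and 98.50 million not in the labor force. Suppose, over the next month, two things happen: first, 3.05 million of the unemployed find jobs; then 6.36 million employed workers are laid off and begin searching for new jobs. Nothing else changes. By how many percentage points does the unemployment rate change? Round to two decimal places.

The unemployment rate changes by +1.85 percentage points.

Initially, labor force = 168.69 + 10.52 = 179.21 million, so u = 10.52/179.21 = 5.87%.
After the first change, unemployed falls and employed rises by 3.05; labor force unchanged → E = 171.74, U = 7.47, labor force = 179.21 million.
After the second change, employed falls and unemployed rises by 6.36; labor force unchanged → E = 165.38, U = 13.83, labor force = 179.21 million.
New unemployment rate = 13.83 / 179.21 = 7.72%.
Change = 7.72% − 5.87% = +1.85 percentage points.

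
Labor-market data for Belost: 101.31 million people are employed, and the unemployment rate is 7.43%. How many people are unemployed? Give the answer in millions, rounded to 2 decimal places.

Let U be the number unemployed. The labor force is E + U, and U/(E+U) = 0.0743.
So U = 0.0743 × 101.31 / (1 − 0.0743) = 7.5273 / 0.9257 ≈ 8.13 million.

About 8.13 million are unemployed.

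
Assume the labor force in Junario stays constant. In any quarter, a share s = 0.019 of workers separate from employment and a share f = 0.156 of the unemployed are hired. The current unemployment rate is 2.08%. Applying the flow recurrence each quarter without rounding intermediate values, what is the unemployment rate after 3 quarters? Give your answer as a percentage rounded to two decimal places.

Unemployment rate after three quarters ≈ 5.93%.

With a fixed labor force, u_{t+1} = u_t + s·(1−u_t) − f·u_t = u_t·(1−s−f) + s.
Here 1−s−f = 0.825 and s = 0.019.
u_1 = 0.020800 × 0.825 + 0.019 = 0.036160.
u_2 = 0.036160 × 0.825 + 0.019 = 0.048832.
u_3 = 0.048832 × 0.825 + 0.019 = 0.059286.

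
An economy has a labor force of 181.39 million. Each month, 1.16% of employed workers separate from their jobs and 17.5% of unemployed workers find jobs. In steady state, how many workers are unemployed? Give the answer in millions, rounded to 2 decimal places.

About 11.28 million are unemployed in steady state.

Steady-state unemployment rate u* = s/(s+f) = 1.16/(1.16+17.5) = 0.062165.
Unemployed = u* × labor force = 0.062165 × 181.39 ≈ 11.28 million.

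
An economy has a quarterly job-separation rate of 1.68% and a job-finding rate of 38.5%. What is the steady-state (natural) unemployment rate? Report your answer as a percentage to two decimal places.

At steady state the flows balance: s·E = f·U, so U/(E+U) = s/(s+f).
u* = 1.68 / (1.68 + 38.5) = 1.68 / 40.18 = 4.18%.

Steady-state unemployment rate ≈ 4.18%.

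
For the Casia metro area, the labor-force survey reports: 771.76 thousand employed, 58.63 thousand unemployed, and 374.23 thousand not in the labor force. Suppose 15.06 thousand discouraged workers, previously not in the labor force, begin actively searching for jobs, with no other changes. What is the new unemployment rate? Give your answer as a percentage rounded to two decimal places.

New unemployment rate ≈ 8.72%.

Initially, labor force = 771.76 + 58.63 = 830.39 thousand, so u = 58.63/830.39 = 7.06%.
After the change, unemployed and labor force both rise by 15.06 → E = 771.76, U = 73.69, labor force = 845.45 thousand.
New unemployment rate = 73.69 / 845.45 = 8.72%.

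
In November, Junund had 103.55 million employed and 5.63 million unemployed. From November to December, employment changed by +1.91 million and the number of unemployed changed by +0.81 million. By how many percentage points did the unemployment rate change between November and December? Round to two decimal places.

November: labor force = 103.55 + 5.63 = 109.18; u = 5.63/109.18 = 5.16%.
December: labor force = 105.46 + 6.44 = 111.90; u = 6.44/111.90 = 5.76%.
Change = 5.76% − 5.16% = +0.60 pp.

The unemployment rate changed by +0.60 percentage points.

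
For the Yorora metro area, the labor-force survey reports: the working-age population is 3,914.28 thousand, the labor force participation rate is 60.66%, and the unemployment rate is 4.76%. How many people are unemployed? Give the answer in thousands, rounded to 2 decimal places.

Labor force = 0.6066 × 3,914.28 = 2,374.40 thousand.
Unemployed = 0.0476 × 2,374.40 ≈ 113.02 thousand.

About 113.02 thousand are unemployed.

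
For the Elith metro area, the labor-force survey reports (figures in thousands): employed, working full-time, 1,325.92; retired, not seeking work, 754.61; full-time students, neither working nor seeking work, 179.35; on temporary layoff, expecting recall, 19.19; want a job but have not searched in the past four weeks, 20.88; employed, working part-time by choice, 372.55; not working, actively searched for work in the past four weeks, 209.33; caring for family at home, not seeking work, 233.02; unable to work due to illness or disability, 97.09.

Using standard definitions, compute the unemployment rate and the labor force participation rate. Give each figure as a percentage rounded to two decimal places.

Employed = 1,325.92 + 372.55 = 1,698.47 thousand.
Unemployed = 19.19 + 209.33 = 228.52 thousand (jobless and actively searching, or on temporary layoff).
Labor force = 1,698.47 + 228.52 = 1,926.99 thousand.
Not in labor force = 754.61 + 179.35 + 20.88 + 233.02 + 97.09 = 1,284.95 thousand (those not working and not actively searching are outside the labor force — including those who want a job but have given up searching).
Civilian working-age population = 1,926.99 + 1,284.95 = 3,211.94 thousand.
Unemployment rate = 228.52 / 1,926.99 = 11.86%.
Labor force participation rate = 1,926.99 / 3,211.94 = 59.99%.

Unemployment rate ≈ 11.86%; labor force participation rate ≈ 59.99%.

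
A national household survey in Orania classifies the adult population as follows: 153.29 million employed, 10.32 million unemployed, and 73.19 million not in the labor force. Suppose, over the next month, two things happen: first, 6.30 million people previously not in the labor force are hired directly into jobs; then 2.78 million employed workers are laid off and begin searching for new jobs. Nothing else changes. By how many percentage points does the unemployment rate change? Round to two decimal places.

Initially, labor force = 153.29 + 10.32 = 163.61 million, so u = 10.32/163.61 = 6.31%.
After the first change, employed and labor force both rise by 6.30; unemployed unchanged → E = 159.59, U = 10.32, labor force = 169.91 million.
After the second change, employed falls and unemployed rises by 2.78; labor force unchanged → E = 156.81, U = 13.10, labor force = 169.91 million.
New unemployment rate = 13.10 / 169.91 = 7.71%.
Change = 7.71% − 6.31% = +1.40 percentage points.

The unemployment rate changes by +1.40 percentage points.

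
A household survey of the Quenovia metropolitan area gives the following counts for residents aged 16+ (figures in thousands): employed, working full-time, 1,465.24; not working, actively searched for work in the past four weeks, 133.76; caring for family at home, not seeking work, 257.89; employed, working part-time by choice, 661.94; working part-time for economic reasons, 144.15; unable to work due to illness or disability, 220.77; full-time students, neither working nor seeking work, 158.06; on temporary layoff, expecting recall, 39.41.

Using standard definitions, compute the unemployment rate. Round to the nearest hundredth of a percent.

Unemployment rate ≈ 7.08%.

Employed = 1,465.24 + 661.94 + 144.15 = 2,271.33 thousand (anyone who worked, including part-time for economic reasons, counts as employed).
Unemployed = 133.76 + 39.41 = 173.17 thousand (jobless and actively searching, or on temporary layoff).
Labor force = 2,271.33 + 173.17 = 2,444.50 thousand.
Unemployment rate = 173.17 / 2,444.50 = 7.08%.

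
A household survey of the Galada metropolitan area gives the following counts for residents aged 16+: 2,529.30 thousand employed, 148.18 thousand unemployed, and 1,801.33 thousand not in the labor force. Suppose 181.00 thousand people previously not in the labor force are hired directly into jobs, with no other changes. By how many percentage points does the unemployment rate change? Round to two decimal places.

The unemployment rate changes by −0.35 percentage points.

Initially, labor force = 2,529.30 + 148.18 = 2,677.48 thousand, so u = 148.18/2,677.48 = 5.53%.
After the change, employed and labor force both rise by 181.00; unemployed unchanged → E = 2,710.30, U = 148.18, labor force = 2,858.48 thousand.
New unemployment rate = 148.18 / 2,858.48 = 5.18%.
Change = 5.18% − 5.53% = −0.35 percentage points.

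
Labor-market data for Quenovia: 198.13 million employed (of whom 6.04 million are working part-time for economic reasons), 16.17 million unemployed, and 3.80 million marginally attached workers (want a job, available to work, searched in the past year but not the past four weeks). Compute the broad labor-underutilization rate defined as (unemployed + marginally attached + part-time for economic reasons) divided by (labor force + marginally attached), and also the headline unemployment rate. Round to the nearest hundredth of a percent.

Broad underutilization rate ≈ 11.93%; headline unemployment rate ≈ 7.55%.

Labor force = 198.13 + 16.17 = 214.30 million.
Numerator = 16.17 + 3.80 + 6.04 = 26.01 million.
Denominator = 214.30 + 3.80 = 218.10 million.
Broad rate = 26.01 / 218.10 = 11.93%.
Headline unemployment rate = 16.17 / 214.30 = 7.55%.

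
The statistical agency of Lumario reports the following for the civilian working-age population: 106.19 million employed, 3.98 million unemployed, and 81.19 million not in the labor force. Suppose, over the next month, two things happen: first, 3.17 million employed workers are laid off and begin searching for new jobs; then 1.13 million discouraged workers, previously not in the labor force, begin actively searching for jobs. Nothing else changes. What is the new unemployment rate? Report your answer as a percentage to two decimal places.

Initially, labor force = 106.19 + 3.98 = 110.17 million, so u = 3.98/110.17 = 3.61%.
After the first change, employed falls and unemployed rises by 3.17; labor force unchanged → E = 103.02, U = 7.15, labor force = 110.17 million.
After the second change, unemployed and labor force both rise by 1.13 → E = 103.02, U = 8.28, labor force = 111.30 million.
New unemployment rate = 8.28 / 111.30 = 7.44%.

New unemployment rate ≈ 7.44%.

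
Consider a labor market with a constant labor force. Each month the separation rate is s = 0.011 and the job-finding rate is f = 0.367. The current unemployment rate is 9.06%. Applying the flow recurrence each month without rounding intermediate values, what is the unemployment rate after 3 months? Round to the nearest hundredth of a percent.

Unemployment rate after three months ≈ 4.39%.

With a fixed labor force, u_{t+1} = u_t + s·(1−u_t) − f·u_t = u_t·(1−s−f) + s.
Here 1−s−f = 0.622 and s = 0.011.
u_1 = 0.090600 × 0.622 + 0.011 = 0.067353.
u_2 = 0.067353 × 0.622 + 0.011 = 0.052894.
u_3 = 0.052894 × 0.622 + 0.011 = 0.043900.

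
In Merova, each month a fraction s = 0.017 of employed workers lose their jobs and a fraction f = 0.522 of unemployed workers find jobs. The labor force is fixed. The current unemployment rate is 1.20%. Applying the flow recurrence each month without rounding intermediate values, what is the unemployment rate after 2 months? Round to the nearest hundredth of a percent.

Unemployment rate after two months ≈ 2.74%.

With a fixed labor force, u_{t+1} = u_t + s·(1−u_t) − f·u_t = u_t·(1−s−f) + s.
Here 1−s−f = 0.461 and s = 0.017.
u_1 = 0.012000 × 0.461 + 0.017 = 0.022532.
u_2 = 0.022532 × 0.461 + 0.017 = 0.027387.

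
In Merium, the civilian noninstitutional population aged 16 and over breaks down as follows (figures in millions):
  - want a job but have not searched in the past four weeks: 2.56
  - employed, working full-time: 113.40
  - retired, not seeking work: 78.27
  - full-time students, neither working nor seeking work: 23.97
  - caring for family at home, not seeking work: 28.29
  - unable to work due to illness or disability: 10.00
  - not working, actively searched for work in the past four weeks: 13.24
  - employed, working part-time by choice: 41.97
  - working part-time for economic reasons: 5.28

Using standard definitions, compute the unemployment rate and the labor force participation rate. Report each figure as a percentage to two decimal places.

Employed = 113.40 + 41.97 + 5.28 = 160.65 million (anyone who worked, including part-time for economic reasons, counts as employed).
Unemployed = 13.24 million.
Labor force = 160.65 + 13.24 = 173.89 million.
Not in labor force = 2.56 + 78.27 + 23.97 + 28.29 + 10.00 = 143.09 million (those not working and not actively searching are outside the labor force — including those who want a job but have given up searching).
Civilian working-age population = 173.89 + 143.09 = 316.98 million.
Unemployment rate = 13.24 / 173.89 = 7.61%.
Labor force participation rate = 173.89 / 316.98 = 54.86%.

Unemployment rate ≈ 7.61%; labor force participation rate ≈ 54.86%.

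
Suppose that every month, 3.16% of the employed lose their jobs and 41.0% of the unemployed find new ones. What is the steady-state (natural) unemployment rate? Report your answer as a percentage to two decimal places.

At steady state the flows balance: s·E = f·U, so U/(E+U) = s/(s+f).
u* = 3.16 / (3.16 + 41.0) = 3.16 / 44.16 = 7.16%.

Steady-state unemployment rate ≈ 7.16%.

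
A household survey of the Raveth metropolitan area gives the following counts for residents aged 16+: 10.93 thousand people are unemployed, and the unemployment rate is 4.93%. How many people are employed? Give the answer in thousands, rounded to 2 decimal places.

About 210.77 thousand are employed.

Labor force = U / u = 10.93 / 0.0493 ≈ 221.70 thousand.
Employed = labor force − unemployed = 221.70 − 10.93 = 210.77 thousand.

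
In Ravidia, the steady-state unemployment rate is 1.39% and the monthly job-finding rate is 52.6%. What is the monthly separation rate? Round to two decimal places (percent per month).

Separation rate ≈ 0.74% per month.

From u* = s/(s+f): s = u·f/(1−u).
s = 0.0139 × 52.6 / (1 − 0.0139) = 0.7311 / 0.9861 ≈ 0.74% per month.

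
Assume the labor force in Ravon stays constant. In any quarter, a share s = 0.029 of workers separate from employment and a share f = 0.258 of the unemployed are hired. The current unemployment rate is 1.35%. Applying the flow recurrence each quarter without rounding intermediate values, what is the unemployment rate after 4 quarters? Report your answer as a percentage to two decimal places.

Unemployment rate after four quarters ≈ 7.84%.

With a fixed labor force, u_{t+1} = u_t + s·(1−u_t) − f·u_t = u_t·(1−s−f) + s.
Here 1−s−f = 0.713 and s = 0.029.
u_1 = 0.013500 × 0.713 + 0.029 = 0.038626.
u_2 = 0.038626 × 0.713 + 0.029 = 0.056540.
u_3 = 0.056540 × 0.713 + 0.029 = 0.069313.
u_4 = 0.069313 × 0.713 + 0.029 = 0.078420.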